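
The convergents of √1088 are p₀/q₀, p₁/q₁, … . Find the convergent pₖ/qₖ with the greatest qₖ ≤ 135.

2177/66

√1088 = [32; 1, 64, …] (period length 2).
Convergents:
  p_0/q_0 = 32/1
  p_1/q_1 = 33/1
  p_2/q_2 = 2144/65
  p_3/q_3 = 2177/66
  p_4/q_4 = 141472/4289
q_3 = 66 ≤ 135 < 4289 = q_4, so the answer is 2177/66.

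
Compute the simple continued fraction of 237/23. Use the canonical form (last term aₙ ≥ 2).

[10; 3, 3, 2]

237 = 10*23 + 7
23 = 3*7 + 2
7 = 3*2 + 1
2 = 2*1 + 0  (stop)
So 237/23 = [10; 3, 3, 2].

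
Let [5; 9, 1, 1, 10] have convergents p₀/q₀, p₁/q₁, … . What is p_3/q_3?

Using pₖ = aₖpₖ₋₁ + pₖ₋₂, qₖ = aₖqₖ₋₁ + qₖ₋₂ (with p₋₁=1, p₋₂=0, q₋₁=0, q₋₂=1):
  k=0: a=5, p=5, q=1
  k=1: a=9, p=46, q=9
  k=2: a=1, p=51, q=10
  k=3: a=1, p=97, q=19

97/19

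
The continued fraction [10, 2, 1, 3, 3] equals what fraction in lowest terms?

Fold from the inside: start with 3/1.
  3 + 1/3 = 10/3
  1 + 3/10 = 13/10
  2 + 10/13 = 36/13
  10 + 13/36 = 373/36

373/36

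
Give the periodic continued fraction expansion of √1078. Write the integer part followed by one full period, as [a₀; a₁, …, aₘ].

a₀ = ⌊√1078⌋ = 32.
With m₀=0, d₀=1 and mₖ₊₁ = dₖaₖ − mₖ, dₖ₊₁ = (n − mₖ₊₁²)/dₖ, aₖ₊₁ = ⌊(a₀+mₖ₊₁)/dₖ₊₁⌋:
  k=1: m=32, d=54, a=1
  k=2: m=22, d=11, a=4
  k=3: m=22, d=54, a=1
  k=4: m=32, d=1, a=64
d=1 and a=2a₀=64 at k=4, so the next step gives (m, d) = (32, 54) again — its k=1 value — and the period has length 4.

[32; 1, 4, 1, 64]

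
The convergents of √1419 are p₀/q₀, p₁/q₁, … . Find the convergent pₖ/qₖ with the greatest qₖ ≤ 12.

113/3

√1419 = [37; 1, 2, 37, 2, 1, 74, …] (period length 6).
Convergents:
  p_0/q_0 = 37/1
  p_1/q_1 = 38/1
  p_2/q_2 = 113/3
  p_3/q_3 = 4219/112
q_2 = 3 ≤ 12 < 112 = q_3, so the answer is 113/3.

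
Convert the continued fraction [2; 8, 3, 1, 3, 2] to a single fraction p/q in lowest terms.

Using pₖ = aₖpₖ₋₁ + pₖ₋₂ and qₖ = aₖqₖ₋₁ + qₖ₋₂:
  k=0: a=2, p=2, q=1
  k=1: a=8, p=17, q=8
  k=2: a=3, p=53, q=25
  k=3: a=1, p=70, q=33
  k=4: a=3, p=263, q=124
  k=5: a=2, p=596, q=281

596/281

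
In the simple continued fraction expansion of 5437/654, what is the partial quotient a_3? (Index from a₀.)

3

5437 = 8·654 + 205   →  a_0 = 8
654 = 3·205 + 39   →  a_1 = 3
205 = 5·39 + 10   →  a_2 = 5
39 = 3·10 + 9   →  a_3 = 3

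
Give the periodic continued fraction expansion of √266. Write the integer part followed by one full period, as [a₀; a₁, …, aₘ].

[16; 3, 4, 3, 32]

a₀ = ⌊√266⌋ = 16.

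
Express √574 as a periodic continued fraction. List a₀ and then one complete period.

[23; 1, 22, 1, 46]

a₀ = ⌊√574⌋ = 23.
With m₀=0, d₀=1 and mₖ₊₁ = dₖaₖ − mₖ, dₖ₊₁ = (n − mₖ₊₁²)/dₖ, aₖ₊₁ = ⌊(a₀+mₖ₊₁)/dₖ₊₁⌋:
  k=1: m=23, d=45, a=1
  k=2: m=22, d=2, a=22
  k=3: m=22, d=45, a=1
  k=4: m=23, d=1, a=46
d=1 and a=2a₀=46 at k=4, so the next step gives (m, d) = (23, 45) again — its k=1 value — and the period has length 4.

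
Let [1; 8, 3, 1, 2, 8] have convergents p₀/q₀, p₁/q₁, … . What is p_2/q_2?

Using pₖ = aₖpₖ₋₁ + pₖ₋₂, qₖ = aₖqₖ₋₁ + qₖ₋₂ (with p₋₁=1, p₋₂=0, q₋₁=0, q₋₂=1):
  k=0: a=1, p=1, q=1
  k=1: a=8, p=9, q=8
  k=2: a=3, p=28, q=25

28/25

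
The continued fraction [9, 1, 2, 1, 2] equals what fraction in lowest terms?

107/11

Fold from the inside: start with 2/1.
  1 + 1/2 = 3/2
  2 + 2/3 = 8/3
  1 + 3/8 = 11/8
  9 + 8/11 = 107/11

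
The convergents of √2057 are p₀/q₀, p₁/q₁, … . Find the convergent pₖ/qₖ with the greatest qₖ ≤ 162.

√2057 = [45; 2, 1, 4, 1, 2, 90, …] (period length 6).
Convergents:
  p_0/q_0 = 45/1
  p_1/q_1 = 91/2
  p_2/q_2 = 136/3
  p_3/q_3 = 635/14
  p_4/q_4 = 771/17
  p_5/q_5 = 2177/48
  p_6/q_6 = 196701/4337
q_5 = 48 ≤ 162 < 4337 = q_6, so the answer is 2177/48.

2177/48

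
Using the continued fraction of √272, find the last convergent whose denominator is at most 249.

2177/132

√272 = [16; 2, 32, …] (period length 2).
Convergents:
  p_0/q_0 = 16/1
  p_1/q_1 = 33/2
  p_2/q_2 = 1072/65
  p_3/q_3 = 2177/132
  p_4/q_4 = 70736/4289
q_3 = 132 ≤ 249 < 4289 = q_4, so the answer is 2177/132.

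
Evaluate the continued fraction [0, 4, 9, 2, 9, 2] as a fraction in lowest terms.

Using pₖ = aₖpₖ₋₁ + pₖ₋₂ and qₖ = aₖqₖ₋₁ + qₖ₋₂:
  k=0: a=0, p=0, q=1
  k=1: a=4, p=1, q=4
  k=2: a=9, p=9, q=37
  k=3: a=2, p=19, q=78
  k=4: a=9, p=180, q=739
  k=5: a=2, p=379, q=1556

379/1556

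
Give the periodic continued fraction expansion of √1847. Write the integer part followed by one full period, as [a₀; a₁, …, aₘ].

a₀ = ⌊√1847⌋ = 42.
With m₀=0, d₀=1 and mₖ₊₁ = dₖaₖ − mₖ, dₖ₊₁ = (n − mₖ₊₁²)/dₖ, aₖ₊₁ = ⌊(a₀+mₖ₊₁)/dₖ₊₁⌋:
  k=1: m=42, d=83, a=1
  k=2: m=41, d=2, a=41
  k=3: m=41, d=83, a=1
  k=4: m=42, d=1, a=84
d=1 and a=2a₀=84 at k=4, so the next step gives (m, d) = (42, 83) again — its k=1 value — and the period has length 4.

[42; 1, 41, 1, 84]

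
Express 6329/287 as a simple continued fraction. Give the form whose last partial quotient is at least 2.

[22; 19, 7, 2]

6329 = 22×287 + 15
287 = 19×15 + 2
15 = 7×2 + 1
2 = 2×1 + 0  (stop)
So 6329/287 = [22; 19, 7, 2].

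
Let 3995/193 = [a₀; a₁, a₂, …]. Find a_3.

3

3995 = 20·193 + 135   →  a_0 = 20
193 = 1·135 + 58   →  a_1 = 1
135 = 2·58 + 19   →  a_2 = 2
58 = 3·19 + 1   →  a_3 = 3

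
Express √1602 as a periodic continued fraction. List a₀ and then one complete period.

[40; 40, 80]

a₀ = ⌊√1602⌋ = 40.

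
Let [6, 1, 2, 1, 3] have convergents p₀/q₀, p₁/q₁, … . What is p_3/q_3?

Using pₖ = aₖpₖ₋₁ + pₖ₋₂, qₖ = aₖqₖ₋₁ + qₖ₋₂ (with p₋₁=1, p₋₂=0, q₋₁=0, q₋₂=1):
  k=0: a=6, p=6, q=1
  k=1: a=1, p=7, q=1
  k=2: a=2, p=20, q=3
  k=3: a=1, p=27, q=4

27/4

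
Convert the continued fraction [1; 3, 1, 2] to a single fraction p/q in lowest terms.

14/11

Using pₖ = aₖpₖ₋₁ + pₖ₋₂ and qₖ = aₖqₖ₋₁ + qₖ₋₂:
  k=0: a=1, p=1, q=1
  k=1: a=3, p=4, q=3
  k=2: a=1, p=5, q=4
  k=3: a=2, p=14, q=11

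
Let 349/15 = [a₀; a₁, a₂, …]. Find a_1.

3

349 = 23·15 + 4   →  a_0 = 23
15 = 3·4 + 3   →  a_1 = 3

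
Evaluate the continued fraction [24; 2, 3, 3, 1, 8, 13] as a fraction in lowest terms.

Fold from the inside: start with 13/1.
  8 + 1/13 = 105/13
  1 + 13/105 = 118/105
  3 + 105/118 = 459/118
  3 + 118/459 = 1495/459
  2 + 459/1495 = 3449/1495
  24 + 1495/3449 = 84271/3449

84271/3449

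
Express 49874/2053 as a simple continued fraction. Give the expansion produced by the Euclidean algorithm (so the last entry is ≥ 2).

49874 = 24×2053 + 602
2053 = 3×602 + 247
602 = 2×247 + 108
247 = 2×108 + 31
108 = 3×31 + 15
31 = 2×15 + 1
15 = 15×1 + 0  (stop)
So 49874/2053 = [24; 3, 2, 2, 3, 2, 15].

[24; 3, 2, 2, 3, 2, 15]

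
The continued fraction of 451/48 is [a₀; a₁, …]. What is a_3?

451 = 9·48 + 19   →  a_0 = 9
48 = 2·19 + 10   →  a_1 = 2
19 = 1·10 + 9   →  a_2 = 1
10 = 1·9 + 1   →  a_3 = 1

1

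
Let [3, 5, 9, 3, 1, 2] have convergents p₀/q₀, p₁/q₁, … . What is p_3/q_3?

457/143

Using pₖ = aₖpₖ₋₁ + pₖ₋₂, qₖ = aₖqₖ₋₁ + qₖ₋₂ (with p₋₁=1, p₋₂=0, q₋₁=0, q₋₂=1):
  k=0: a=3, p=3, q=1
  k=1: a=5, p=16, q=5
  k=2: a=9, p=147, q=46
  k=3: a=3, p=457, q=143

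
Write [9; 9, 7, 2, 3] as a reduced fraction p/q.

Using pₖ = aₖpₖ₋₁ + pₖ₋₂ and qₖ = aₖqₖ₋₁ + qₖ₋₂:
  k=0: a=9, p=9, q=1
  k=1: a=9, p=82, q=9
  k=2: a=7, p=583, q=64
  k=3: a=2, p=1248, q=137
  k=4: a=3, p=4327, q=475

4327/475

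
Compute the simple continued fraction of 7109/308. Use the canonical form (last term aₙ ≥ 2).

7109 = 23×308 + 25
308 = 12×25 + 8
25 = 3×8 + 1
8 = 8×1 + 0  (stop)
So 7109/308 = [23; 12, 3, 8].

[23; 12, 3, 8]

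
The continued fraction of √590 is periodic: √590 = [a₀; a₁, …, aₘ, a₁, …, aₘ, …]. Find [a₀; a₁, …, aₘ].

[24; 3, 2, 4, 2, 3, 48]

a₀ = ⌊√590⌋ = 24.
With m₀=0, d₀=1 and mₖ₊₁ = dₖaₖ − mₖ, dₖ₊₁ = (n − mₖ₊₁²)/dₖ, aₖ₊₁ = ⌊(a₀+mₖ₊₁)/dₖ₊₁⌋:
  k=1: m=24, d=14, a=3
  k=2: m=18, d=19, a=2
  k=3: m=20, d=10, a=4
  k=4: m=20, d=19, a=2
  k=5: m=18, d=14, a=3
  k=6: m=24, d=1, a=48
d=1 and a=2a₀=48 at k=6, so the next step gives (m, d) = (24, 14) again — its k=1 value — and the period has length 6.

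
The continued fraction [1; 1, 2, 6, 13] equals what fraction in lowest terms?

421/250

Using pₖ = aₖpₖ₋₁ + pₖ₋₂ and qₖ = aₖqₖ₋₁ + qₖ₋₂:
  k=0: a=1, p=1, q=1
  k=1: a=1, p=2, q=1
  k=2: a=2, p=5, q=3
  k=3: a=6, p=32, q=19
  k=4: a=13, p=421, q=250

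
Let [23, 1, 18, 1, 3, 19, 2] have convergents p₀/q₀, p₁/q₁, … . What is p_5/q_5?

Using pₖ = aₖpₖ₋₁ + pₖ₋₂, qₖ = aₖqₖ₋₁ + qₖ₋₂ (with p₋₁=1, p₋₂=0, q₋₁=0, q₋₂=1):
  k=0: a=23, p=23, q=1
  k=1: a=1, p=24, q=1
  k=2: a=18, p=455, q=19
  k=3: a=1, p=479, q=20
  k=4: a=3, p=1892, q=79
  k=5: a=19, p=36427, q=1521

36427/1521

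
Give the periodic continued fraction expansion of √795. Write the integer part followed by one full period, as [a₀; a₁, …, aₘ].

a₀ = ⌊√795⌋ = 28.

[28; 5, 9, 5, 56]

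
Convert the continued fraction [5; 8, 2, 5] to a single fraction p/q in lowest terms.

476/93

Fold from the inside: start with 5/1.
  2 + 1/5 = 11/5
  8 + 5/11 = 93/11
  5 + 11/93 = 476/93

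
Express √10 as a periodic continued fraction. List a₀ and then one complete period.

a₀ = ⌊√10⌋ = 3.
With m₀=0, d₀=1 and mₖ₊₁ = dₖaₖ − mₖ, dₖ₊₁ = (n − mₖ₊₁²)/dₖ, aₖ₊₁ = ⌊(a₀+mₖ₊₁)/dₖ₊₁⌋:
  k=1: m=3, d=1, a=6
d=1 and a=2a₀=6 at k=1, so the next step gives (m, d) = (3, 1) again — its k=1 value — and the period has length 1.

[3; 6]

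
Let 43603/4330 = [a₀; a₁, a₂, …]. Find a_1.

14

43603 = 10·4330 + 303   →  a_0 = 10
4330 = 14·303 + 88   →  a_1 = 14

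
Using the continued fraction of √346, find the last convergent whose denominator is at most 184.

3404/183

√346 = [18; 1, 1, 1, 1, 36, …] (period length 5).
Convergents:
  p_0/q_0 = 18/1
  p_1/q_1 = 19/1
  p_2/q_2 = 37/2
  p_3/q_3 = 56/3
  p_4/q_4 = 93/5
  p_5/q_5 = 3404/183
  p_6/q_6 = 3497/188
q_5 = 183 ≤ 184 < 188 = q_6, so the answer is 3404/183.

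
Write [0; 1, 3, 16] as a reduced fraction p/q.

49/65

Using pₖ = aₖpₖ₋₁ + pₖ₋₂ and qₖ = aₖqₖ₋₁ + qₖ₋₂:
  k=0: a=0, p=0, q=1
  k=1: a=1, p=1, q=1
  k=2: a=3, p=3, q=4
  k=3: a=16, p=49, q=65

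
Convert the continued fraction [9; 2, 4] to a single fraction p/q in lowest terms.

Using pₖ = aₖpₖ₋₁ + pₖ₋₂ and qₖ = aₖqₖ₋₁ + qₖ₋₂:
  k=0: a=9, p=9, q=1
  k=1: a=2, p=19, q=2
  k=2: a=4, p=85, q=9

85/9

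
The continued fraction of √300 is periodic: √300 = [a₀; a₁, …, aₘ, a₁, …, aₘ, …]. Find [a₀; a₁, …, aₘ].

[17; 3, 8, 3, 34]

a₀ = ⌊√300⌋ = 17.
With m₀=0, d₀=1 and mₖ₊₁ = dₖaₖ − mₖ, dₖ₊₁ = (n − mₖ₊₁²)/dₖ, aₖ₊₁ = ⌊(a₀+mₖ₊₁)/dₖ₊₁⌋:
  k=1: m=17, d=11, a=3
  k=2: m=16, d=4, a=8
  k=3: m=16, d=11, a=3
  k=4: m=17, d=1, a=34
d=1 and a=2a₀=34 at k=4, so the next step gives (m, d) = (17, 11) again — its k=1 value — and the period has length 4.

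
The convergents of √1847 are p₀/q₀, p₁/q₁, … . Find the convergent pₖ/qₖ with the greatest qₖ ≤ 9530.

158885/3697

√1847 = [42; 1, 41, 1, 84, …] (period length 4).
Convergents:
  p_0/q_0 = 42/1
  p_1/q_1 = 43/1
  p_2/q_2 = 1805/42
  p_3/q_3 = 1848/43
  p_4/q_4 = 157037/3654
  p_5/q_5 = 158885/3697
  p_6/q_6 = 6671322/155231
q_5 = 3697 ≤ 9530 < 155231 = q_6, so the answer is 158885/3697.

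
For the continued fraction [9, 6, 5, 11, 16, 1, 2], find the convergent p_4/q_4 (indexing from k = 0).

Using pₖ = aₖpₖ₋₁ + pₖ₋₂, qₖ = aₖqₖ₋₁ + qₖ₋₂ (with p₋₁=1, p₋₂=0, q₋₁=0, q₋₂=1):
  k=0: a=9, p=9, q=1
  k=1: a=6, p=55, q=6
  k=2: a=5, p=284, q=31
  k=3: a=11, p=3179, q=347
  k=4: a=16, p=51148, q=5583

51148/5583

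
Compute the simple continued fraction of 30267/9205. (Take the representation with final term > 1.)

30267 = 3×9205 + 2652
9205 = 3×2652 + 1249
2652 = 2×1249 + 154
1249 = 8×154 + 17
154 = 9×17 + 1
17 = 17×1 + 0  (stop)
So 30267/9205 = [3; 3, 2, 8, 9, 17].

[3; 3, 2, 8, 9, 17]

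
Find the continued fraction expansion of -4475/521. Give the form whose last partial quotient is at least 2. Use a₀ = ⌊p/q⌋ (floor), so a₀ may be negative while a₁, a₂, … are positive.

-4475 = -9·521 + 214
521 = 2·214 + 93
214 = 2·93 + 28
93 = 3·28 + 9
28 = 3·9 + 1
9 = 9·1 + 0  (stop)
So -4475/521 = [-9; 2, 2, 3, 3, 9].

[-9; 2, 2, 3, 3, 9]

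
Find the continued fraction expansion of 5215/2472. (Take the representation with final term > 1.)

5215 = 2·2472 + 271
2472 = 9·271 + 33
271 = 8·33 + 7
33 = 4·7 + 5
7 = 1·5 + 2
5 = 2·2 + 1
2 = 2·1 + 0  (stop)
So 5215/2472 = [2; 9, 8, 4, 1, 2, 2].

[2; 9, 8, 4, 1, 2, 2]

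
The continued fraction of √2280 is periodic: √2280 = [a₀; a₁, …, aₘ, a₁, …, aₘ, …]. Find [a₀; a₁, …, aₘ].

a₀ = ⌊√2280⌋ = 47.
With m₀=0, d₀=1 and mₖ₊₁ = dₖaₖ − mₖ, dₖ₊₁ = (n − mₖ₊₁²)/dₖ, aₖ₊₁ = ⌊(a₀+mₖ₊₁)/dₖ₊₁⌋:
  k=1: m=47, d=71, a=1
  k=2: m=24, d=24, a=2
  k=3: m=24, d=71, a=1
  k=4: m=47, d=1, a=94
d=1 and a=2a₀=94 at k=4, so the next step gives (m, d) = (47, 71) again — its k=1 value — and the period has length 4.

[47; 1, 2, 1, 94]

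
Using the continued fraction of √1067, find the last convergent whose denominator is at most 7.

√1067 = [32; 1, 1, 1, 64, …] (period length 4).
Convergents:
  p_0/q_0 = 32/1
  p_1/q_1 = 33/1
  p_2/q_2 = 65/2
  p_3/q_3 = 98/3
  p_4/q_4 = 6337/194
q_3 = 3 ≤ 7 < 194 = q_4, so the answer is 98/3.

98/3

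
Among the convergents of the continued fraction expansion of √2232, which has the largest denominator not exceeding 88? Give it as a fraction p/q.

√2232 = [47; 4, 10, 4, 94, …] (period length 4).
Convergents:
  p_0/q_0 = 47/1
  p_1/q_1 = 189/4
  p_2/q_2 = 1937/41
  p_3/q_3 = 7937/168
q_2 = 41 ≤ 88 < 168 = q_3, so the answer is 1937/41.

1937/41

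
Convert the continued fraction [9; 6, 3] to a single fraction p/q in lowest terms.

174/19

Using pₖ = aₖpₖ₋₁ + pₖ₋₂ and qₖ = aₖqₖ₋₁ + qₖ₋₂:
  k=0: a=9, p=9, q=1
  k=1: a=6, p=55, q=6
  k=2: a=3, p=174, q=19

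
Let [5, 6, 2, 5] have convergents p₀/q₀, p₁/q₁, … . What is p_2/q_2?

Using pₖ = aₖpₖ₋₁ + pₖ₋₂, qₖ = aₖqₖ₋₁ + qₖ₋₂ (with p₋₁=1, p₋₂=0, q₋₁=0, q₋₂=1):
  k=0: a=5, p=5, q=1
  k=1: a=6, p=31, q=6
  k=2: a=2, p=67, q=13

67/13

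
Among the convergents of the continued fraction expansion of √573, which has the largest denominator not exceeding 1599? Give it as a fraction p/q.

18360/767

√573 = [23; 1, 14, 1, 46, …] (period length 4).
Convergents:
  p_0/q_0 = 23/1
  p_1/q_1 = 24/1
  p_2/q_2 = 359/15
  p_3/q_3 = 383/16
  p_4/q_4 = 17977/751
  p_5/q_5 = 18360/767
  p_6/q_6 = 275017/11489
q_5 = 767 ≤ 1599 < 11489 = q_6, so the answer is 18360/767.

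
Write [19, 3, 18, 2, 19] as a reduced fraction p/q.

Using pₖ = aₖpₖ₋₁ + pₖ₋₂ and qₖ = aₖqₖ₋₁ + qₖ₋₂:
  k=0: a=19, p=19, q=1
  k=1: a=3, p=58, q=3
  k=2: a=18, p=1063, q=55
  k=3: a=2, p=2184, q=113
  k=4: a=19, p=42559, q=2202

42559/2202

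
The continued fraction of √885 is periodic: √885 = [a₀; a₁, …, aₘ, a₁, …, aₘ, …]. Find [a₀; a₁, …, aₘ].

[29; 1, 2, 1, 58]

a₀ = ⌊√885⌋ = 29.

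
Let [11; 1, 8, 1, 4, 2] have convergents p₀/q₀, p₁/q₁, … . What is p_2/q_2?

107/9

Using pₖ = aₖpₖ₋₁ + pₖ₋₂, qₖ = aₖqₖ₋₁ + qₖ₋₂ (with p₋₁=1, p₋₂=0, q₋₁=0, q₋₂=1):
  k=0: a=11, p=11, q=1
  k=1: a=1, p=12, q=1
  k=2: a=8, p=107, q=9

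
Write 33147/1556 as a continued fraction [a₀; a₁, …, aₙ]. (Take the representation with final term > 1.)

33147 = 21×1556 + 471
1556 = 3×471 + 143
471 = 3×143 + 42
143 = 3×42 + 17
42 = 2×17 + 8
17 = 2×8 + 1
8 = 8×1 + 0  (stop)
So 33147/1556 = [21; 3, 3, 3, 2, 2, 8].

[21; 3, 3, 3, 2, 2, 8]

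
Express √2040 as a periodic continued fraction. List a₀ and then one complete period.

[45; 6, 90]

a₀ = ⌊√2040⌋ = 45.
With m₀=0, d₀=1 and mₖ₊₁ = dₖaₖ − mₖ, dₖ₊₁ = (n − mₖ₊₁²)/dₖ, aₖ₊₁ = ⌊(a₀+mₖ₊₁)/dₖ₊₁⌋:
  k=1: m=45, d=15, a=6
  k=2: m=45, d=1, a=90
d=1 and a=2a₀=90 at k=2, so the next step gives (m, d) = (45, 15) again — its k=1 value — and the period has length 2.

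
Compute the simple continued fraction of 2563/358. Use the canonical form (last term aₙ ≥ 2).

[7; 6, 3, 1, 1, 3, 2]

2563 = 7·358 + 57
358 = 6·57 + 16
57 = 3·16 + 9
16 = 1·9 + 7
9 = 1·7 + 2
7 = 3·2 + 1
2 = 2·1 + 0  (stop)
So 2563/358 = [7; 6, 3, 1, 1, 3, 2].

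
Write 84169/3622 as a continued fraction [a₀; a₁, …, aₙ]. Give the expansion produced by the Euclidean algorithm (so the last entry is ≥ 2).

84169 = 23×3622 + 863
3622 = 4×863 + 170
863 = 5×170 + 13
170 = 13×13 + 1
13 = 13×1 + 0  (stop)
So 84169/3622 = [23; 4, 5, 13, 13].

[23; 4, 5, 13, 13]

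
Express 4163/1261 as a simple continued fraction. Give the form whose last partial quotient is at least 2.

[3; 3, 3, 7, 8, 2]

4163 = 3*1261 + 380
1261 = 3*380 + 121
380 = 3*121 + 17
121 = 7*17 + 2
17 = 8*2 + 1
2 = 2*1 + 0  (stop)
So 4163/1261 = [3; 3, 3, 7, 8, 2].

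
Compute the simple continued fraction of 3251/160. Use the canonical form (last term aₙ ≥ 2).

3251 = 20×160 + 51
160 = 3×51 + 7
51 = 7×7 + 2
7 = 3×2 + 1
2 = 2×1 + 0  (stop)
So 3251/160 = [20; 3, 7, 3, 2].

[20; 3, 7, 3, 2]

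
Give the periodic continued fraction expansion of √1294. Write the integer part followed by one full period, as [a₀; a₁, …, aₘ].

[35; 1, 34, 1, 70]

a₀ = ⌊√1294⌋ = 35.
With m₀=0, d₀=1 and mₖ₊₁ = dₖaₖ − mₖ, dₖ₊₁ = (n − mₖ₊₁²)/dₖ, aₖ₊₁ = ⌊(a₀+mₖ₊₁)/dₖ₊₁⌋:
  k=1: m=35, d=69, a=1
  k=2: m=34, d=2, a=34
  k=3: m=34, d=69, a=1
  k=4: m=35, d=1, a=70
d=1 and a=2a₀=70 at k=4, so the next step gives (m, d) = (35, 69) again — its k=1 value — and the period has length 4.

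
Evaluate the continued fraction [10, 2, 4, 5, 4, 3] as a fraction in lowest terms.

Fold from the inside: start with 3/1.
  4 + 1/3 = 13/3
  5 + 3/13 = 68/13
  4 + 13/68 = 285/68
  2 + 68/285 = 638/285
  10 + 285/638 = 6665/638

6665/638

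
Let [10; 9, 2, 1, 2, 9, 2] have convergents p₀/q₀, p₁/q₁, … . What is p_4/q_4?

Using pₖ = aₖpₖ₋₁ + pₖ₋₂, qₖ = aₖqₖ₋₁ + qₖ₋₂ (with p₋₁=1, p₋₂=0, q₋₁=0, q₋₂=1):
  k=0: a=10, p=10, q=1
  k=1: a=9, p=91, q=9
  k=2: a=2, p=192, q=19
  k=3: a=1, p=283, q=28
  k=4: a=2, p=758, q=75

758/75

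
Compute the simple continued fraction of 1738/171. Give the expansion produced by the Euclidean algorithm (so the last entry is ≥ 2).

[10; 6, 9, 3]

1738 = 10·171 + 28
171 = 6·28 + 3
28 = 9·3 + 1
3 = 3·1 + 0  (stop)
So 1738/171 = [10; 6, 9, 3].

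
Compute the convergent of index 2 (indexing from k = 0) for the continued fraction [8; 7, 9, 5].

521/64

Using pₖ = aₖpₖ₋₁ + pₖ₋₂, qₖ = aₖqₖ₋₁ + qₖ₋₂ (with p₋₁=1, p₋₂=0, q₋₁=0, q₋₂=1):
  k=0: a=8, p=8, q=1
  k=1: a=7, p=57, q=7
  k=2: a=9, p=521, q=64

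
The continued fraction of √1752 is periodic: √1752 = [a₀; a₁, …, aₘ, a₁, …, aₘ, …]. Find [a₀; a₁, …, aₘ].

[41; 1, 5, 1, 82]

a₀ = ⌊√1752⌋ = 41.
With m₀=0, d₀=1 and mₖ₊₁ = dₖaₖ − mₖ, dₖ₊₁ = (n − mₖ₊₁²)/dₖ, aₖ₊₁ = ⌊(a₀+mₖ₊₁)/dₖ₊₁⌋:
  k=1: m=41, d=71, a=1
  k=2: m=30, d=12, a=5
  k=3: m=30, d=71, a=1
  k=4: m=41, d=1, a=82
d=1 and a=2a₀=82 at k=4, so the next step gives (m, d) = (41, 71) again — its k=1 value — and the period has length 4.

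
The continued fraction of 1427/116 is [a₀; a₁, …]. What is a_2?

3

1427 = 12·116 + 35   →  a_0 = 12
116 = 3·35 + 11   →  a_1 = 3
35 = 3·11 + 2   →  a_2 = 3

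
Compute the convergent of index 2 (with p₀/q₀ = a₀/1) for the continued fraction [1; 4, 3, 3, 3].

16/13

Using pₖ = aₖpₖ₋₁ + pₖ₋₂, qₖ = aₖqₖ₋₁ + qₖ₋₂ (with p₋₁=1, p₋₂=0, q₋₁=0, q₋₂=1):
  k=0: a=1, p=1, q=1
  k=1: a=4, p=5, q=4
  k=2: a=3, p=16, q=13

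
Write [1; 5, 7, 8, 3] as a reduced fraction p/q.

1093/915

Fold from the inside: start with 3/1.
  8 + 1/3 = 25/3
  7 + 3/25 = 178/25
  5 + 25/178 = 915/178
  1 + 178/915 = 1093/915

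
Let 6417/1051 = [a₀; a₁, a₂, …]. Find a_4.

2

6417 = 6·1051 + 111   →  a_0 = 6
1051 = 9·111 + 52   →  a_1 = 9
111 = 2·52 + 7   →  a_2 = 2
52 = 7·7 + 3   →  a_3 = 7
7 = 2·3 + 1   →  a_4 = 2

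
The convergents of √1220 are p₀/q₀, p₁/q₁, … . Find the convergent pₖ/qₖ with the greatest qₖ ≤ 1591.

34195/979

√1220 = [34; 1, 12, 1, 68, …] (period length 4).
Convergents:
  p_0/q_0 = 34/1
  p_1/q_1 = 35/1
  p_2/q_2 = 454/13
  p_3/q_3 = 489/14
  p_4/q_4 = 33706/965
  p_5/q_5 = 34195/979
  p_6/q_6 = 444046/12713
q_5 = 979 ≤ 1591 < 12713 = q_6, so the answer is 34195/979.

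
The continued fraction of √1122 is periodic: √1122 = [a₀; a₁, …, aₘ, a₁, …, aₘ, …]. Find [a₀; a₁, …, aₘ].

[33; 2, 66]

a₀ = ⌊√1122⌋ = 33.
With m₀=0, d₀=1 and mₖ₊₁ = dₖaₖ − mₖ, dₖ₊₁ = (n − mₖ₊₁²)/dₖ, aₖ₊₁ = ⌊(a₀+mₖ₊₁)/dₖ₊₁⌋:
  k=1: m=33, d=33, a=2
  k=2: m=33, d=1, a=66
d=1 and a=2a₀=66 at k=2, so the next step gives (m, d) = (33, 33) again — its k=1 value — and the period has length 2.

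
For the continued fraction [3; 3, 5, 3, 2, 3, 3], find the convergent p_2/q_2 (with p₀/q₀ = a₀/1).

Using pₖ = aₖpₖ₋₁ + pₖ₋₂, qₖ = aₖqₖ₋₁ + qₖ₋₂ (with p₋₁=1, p₋₂=0, q₋₁=0, q₋₂=1):
  k=0: a=3, p=3, q=1
  k=1: a=3, p=10, q=3
  k=2: a=5, p=53, q=16

53/16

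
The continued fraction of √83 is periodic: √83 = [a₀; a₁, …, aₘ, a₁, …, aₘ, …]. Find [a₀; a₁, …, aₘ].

[9; 9, 18]

a₀ = ⌊√83⌋ = 9.
With m₀=0, d₀=1 and mₖ₊₁ = dₖaₖ − mₖ, dₖ₊₁ = (n − mₖ₊₁²)/dₖ, aₖ₊₁ = ⌊(a₀+mₖ₊₁)/dₖ₊₁⌋:
  k=1: m=9, d=2, a=9
  k=2: m=9, d=1, a=18
d=1 and a=2a₀=18 at k=2, so the next step gives (m, d) = (9, 2) again — its k=1 value — and the period has length 2.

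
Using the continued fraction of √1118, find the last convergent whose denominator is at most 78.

1839/55

√1118 = [33; 2, 3, 2, 3, 2, 66, …] (period length 6).
Convergents:
  p_0/q_0 = 33/1
  p_1/q_1 = 67/2
  p_2/q_2 = 234/7
  p_3/q_3 = 535/16
  p_4/q_4 = 1839/55
  p_5/q_5 = 4213/126
q_4 = 55 ≤ 78 < 126 = q_5, so the answer is 1839/55.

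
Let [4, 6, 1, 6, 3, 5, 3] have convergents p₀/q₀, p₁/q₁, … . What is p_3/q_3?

Using pₖ = aₖpₖ₋₁ + pₖ₋₂, qₖ = aₖqₖ₋₁ + qₖ₋₂ (with p₋₁=1, p₋₂=0, q₋₁=0, q₋₂=1):
  k=0: a=4, p=4, q=1
  k=1: a=6, p=25, q=6
  k=2: a=1, p=29, q=7
  k=3: a=6, p=199, q=48

199/48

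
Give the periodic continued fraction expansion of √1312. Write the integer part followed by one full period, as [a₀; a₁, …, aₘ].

a₀ = ⌊√1312⌋ = 36.
With m₀=0, d₀=1 and mₖ₊₁ = dₖaₖ − mₖ, dₖ₊₁ = (n − mₖ₊₁²)/dₖ, aₖ₊₁ = ⌊(a₀+mₖ₊₁)/dₖ₊₁⌋:
  k=1: m=36, d=16, a=4
  k=2: m=28, d=33, a=1
  k=3: m=5, d=39, a=1
  k=4: m=34, d=4, a=17
  k=5: m=34, d=39, a=1
  k=6: m=5, d=33, a=1
  k=7: m=28, d=16, a=4
  k=8: m=36, d=1, a=72
d=1 and a=2a₀=72 at k=8, so the next step gives (m, d) = (36, 16) again — its k=1 value — and the period has length 8.

[36; 4, 1, 1, 17, 1, 1, 4, 72]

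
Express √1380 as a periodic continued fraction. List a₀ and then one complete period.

[37; 6, 1, 2, 1, 6, 74]

a₀ = ⌊√1380⌋ = 37.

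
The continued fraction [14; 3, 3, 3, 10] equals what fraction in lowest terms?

Using pₖ = aₖpₖ₋₁ + pₖ₋₂ and qₖ = aₖqₖ₋₁ + qₖ₋₂:
  k=0: a=14, p=14, q=1
  k=1: a=3, p=43, q=3
  k=2: a=3, p=143, q=10
  k=3: a=3, p=472, q=33
  k=4: a=10, p=4863, q=340

4863/340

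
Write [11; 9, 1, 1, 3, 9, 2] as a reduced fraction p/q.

14558/1311

Fold from the inside: start with 2/1.
  9 + 1/2 = 19/2
  3 + 2/19 = 59/19
  1 + 19/59 = 78/59
  1 + 59/78 = 137/78
  9 + 78/137 = 1311/137
  11 + 137/1311 = 14558/1311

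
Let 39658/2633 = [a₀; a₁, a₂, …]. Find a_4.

39658 = 15·2633 + 163   →  a_0 = 15
2633 = 16·163 + 25   →  a_1 = 16
163 = 6·25 + 13   →  a_2 = 6
25 = 1·13 + 12   →  a_3 = 1
13 = 1·12 + 1   →  a_4 = 1

1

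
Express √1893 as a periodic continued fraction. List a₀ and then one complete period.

a₀ = ⌊√1893⌋ = 43.
With m₀=0, d₀=1 and mₖ₊₁ = dₖaₖ − mₖ, dₖ₊₁ = (n − mₖ₊₁²)/dₖ, aₖ₊₁ = ⌊(a₀+mₖ₊₁)/dₖ₊₁⌋:
  k=1: m=43, d=44, a=1
  k=2: m=1, d=43, a=1
  k=3: m=42, d=3, a=28
  k=4: m=42, d=43, a=1
  k=5: m=1, d=44, a=1
  k=6: m=43, d=1, a=86
d=1 and a=2a₀=86 at k=6, so the next step gives (m, d) = (43, 44) again — its k=1 value — and the period has length 6.

[43; 1, 1, 28, 1, 1, 86]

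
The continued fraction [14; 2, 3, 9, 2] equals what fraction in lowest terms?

Fold from the inside: start with 2/1.
  9 + 1/2 = 19/2
  3 + 2/19 = 59/19
  2 + 19/59 = 137/59
  14 + 59/137 = 1977/137

1977/137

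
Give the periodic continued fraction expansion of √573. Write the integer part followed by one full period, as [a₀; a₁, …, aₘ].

a₀ = ⌊√573⌋ = 23.

[23; 1, 14, 1, 46]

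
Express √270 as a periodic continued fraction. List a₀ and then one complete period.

a₀ = ⌊√270⌋ = 16.
With m₀=0, d₀=1 and mₖ₊₁ = dₖaₖ − mₖ, dₖ₊₁ = (n − mₖ₊₁²)/dₖ, aₖ₊₁ = ⌊(a₀+mₖ₊₁)/dₖ₊₁⌋:
  k=1: m=16, d=14, a=2
  k=2: m=12, d=9, a=3
  k=3: m=15, d=5, a=6
  k=4: m=15, d=9, a=3
  k=5: m=12, d=14, a=2
  k=6: m=16, d=1, a=32
d=1 and a=2a₀=32 at k=6, so the next step gives (m, d) = (16, 14) again — its k=1 value — and the period has length 6.

[16; 2, 3, 6, 3, 2, 32]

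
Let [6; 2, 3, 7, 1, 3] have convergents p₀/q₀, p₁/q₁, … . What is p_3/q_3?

Using pₖ = aₖpₖ₋₁ + pₖ₋₂, qₖ = aₖqₖ₋₁ + qₖ₋₂ (with p₋₁=1, p₋₂=0, q₋₁=0, q₋₂=1):
  k=0: a=6, p=6, q=1
  k=1: a=2, p=13, q=2
  k=2: a=3, p=45, q=7
  k=3: a=7, p=328, q=51

328/51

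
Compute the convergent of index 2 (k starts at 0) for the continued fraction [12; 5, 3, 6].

195/16

Using pₖ = aₖpₖ₋₁ + pₖ₋₂, qₖ = aₖqₖ₋₁ + qₖ₋₂ (with p₋₁=1, p₋₂=0, q₋₁=0, q₋₂=1):
  k=0: a=12, p=12, q=1
  k=1: a=5, p=61, q=5
  k=2: a=3, p=195, q=16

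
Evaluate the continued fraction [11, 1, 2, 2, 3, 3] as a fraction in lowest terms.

925/79

Fold from the inside: start with 3/1.
  3 + 1/3 = 10/3
  2 + 3/10 = 23/10
  2 + 10/23 = 56/23
  1 + 23/56 = 79/56
  11 + 56/79 = 925/79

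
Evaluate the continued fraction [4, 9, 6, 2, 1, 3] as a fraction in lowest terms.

2634/641

Fold from the inside: start with 3/1.
  1 + 1/3 = 4/3
  2 + 3/4 = 11/4
  6 + 4/11 = 70/11
  9 + 11/70 = 641/70
  4 + 70/641 = 2634/641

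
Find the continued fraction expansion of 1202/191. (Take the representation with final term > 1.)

[6; 3, 2, 2, 3, 3]

1202 = 6*191 + 56
191 = 3*56 + 23
56 = 2*23 + 10
23 = 2*10 + 3
10 = 3*3 + 1
3 = 3*1 + 0  (stop)
So 1202/191 = [6; 3, 2, 2, 3, 3].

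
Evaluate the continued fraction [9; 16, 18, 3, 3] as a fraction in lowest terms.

26625/2938

Using pₖ = aₖpₖ₋₁ + pₖ₋₂ and qₖ = aₖqₖ₋₁ + qₖ₋₂:
  k=0: a=9, p=9, q=1
  k=1: a=16, p=145, q=16
  k=2: a=18, p=2619, q=289
  k=3: a=3, p=8002, q=883
  k=4: a=3, p=26625, q=2938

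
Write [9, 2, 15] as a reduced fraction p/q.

Using pₖ = aₖpₖ₋₁ + pₖ₋₂ and qₖ = aₖqₖ₋₁ + qₖ₋₂:
  k=0: a=9, p=9, q=1
  k=1: a=2, p=19, q=2
  k=2: a=15, p=294, q=31

294/31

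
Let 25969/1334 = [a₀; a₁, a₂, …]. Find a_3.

12

25969 = 19·1334 + 623   →  a_0 = 19
1334 = 2·623 + 88   →  a_1 = 2
623 = 7·88 + 7   →  a_2 = 7
88 = 12·7 + 4   →  a_3 = 12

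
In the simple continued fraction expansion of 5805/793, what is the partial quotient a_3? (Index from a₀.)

5

5805 = 7·793 + 254   →  a_0 = 7
793 = 3·254 + 31   →  a_1 = 3
254 = 8·31 + 6   →  a_2 = 8
31 = 5·6 + 1   →  a_3 = 5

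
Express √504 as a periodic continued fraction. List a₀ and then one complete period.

a₀ = ⌊√504⌋ = 22.
With m₀=0, d₀=1 and mₖ₊₁ = dₖaₖ − mₖ, dₖ₊₁ = (n − mₖ₊₁²)/dₖ, aₖ₊₁ = ⌊(a₀+mₖ₊₁)/dₖ₊₁⌋:
  k=1: m=22, d=20, a=2
  k=2: m=18, d=9, a=4
  k=3: m=18, d=20, a=2
  k=4: m=22, d=1, a=44
d=1 and a=2a₀=44 at k=4, so the next step gives (m, d) = (22, 20) again — its k=1 value — and the period has length 4.

[22; 2, 4, 2, 44]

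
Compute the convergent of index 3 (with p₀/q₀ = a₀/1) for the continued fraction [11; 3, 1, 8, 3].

394/35

Using pₖ = aₖpₖ₋₁ + pₖ₋₂, qₖ = aₖqₖ₋₁ + qₖ₋₂ (with p₋₁=1, p₋₂=0, q₋₁=0, q₋₂=1):
  k=0: a=11, p=11, q=1
  k=1: a=3, p=34, q=3
  k=2: a=1, p=45, q=4
  k=3: a=8, p=394, q=35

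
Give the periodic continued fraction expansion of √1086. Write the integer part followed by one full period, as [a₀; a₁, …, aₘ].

a₀ = ⌊√1086⌋ = 32.
With m₀=0, d₀=1 and mₖ₊₁ = dₖaₖ − mₖ, dₖ₊₁ = (n − mₖ₊₁²)/dₖ, aₖ₊₁ = ⌊(a₀+mₖ₊₁)/dₖ₊₁⌋:
  k=1: m=32, d=62, a=1
  k=2: m=30, d=3, a=20
  k=3: m=30, d=62, a=1
  k=4: m=32, d=1, a=64
d=1 and a=2a₀=64 at k=4, so the next step gives (m, d) = (32, 62) again — its k=1 value — and the period has length 4.

[32; 1, 20, 1, 64]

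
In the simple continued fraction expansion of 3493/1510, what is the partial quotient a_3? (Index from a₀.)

3493 = 2·1510 + 473   →  a_0 = 2
1510 = 3·473 + 91   →  a_1 = 3
473 = 5·91 + 18   →  a_2 = 5
91 = 5·18 + 1   →  a_3 = 5

5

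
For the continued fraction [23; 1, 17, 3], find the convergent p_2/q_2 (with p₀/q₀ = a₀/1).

431/18

Using pₖ = aₖpₖ₋₁ + pₖ₋₂, qₖ = aₖqₖ₋₁ + qₖ₋₂ (with p₋₁=1, p₋₂=0, q₋₁=0, q₋₂=1):
  k=0: a=23, p=23, q=1
  k=1: a=1, p=24, q=1
  k=2: a=17, p=431, q=18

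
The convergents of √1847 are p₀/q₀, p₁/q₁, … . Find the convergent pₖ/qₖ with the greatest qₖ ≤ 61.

√1847 = [42; 1, 41, 1, 84, …] (period length 4).
Convergents:
  p_0/q_0 = 42/1
  p_1/q_1 = 43/1
  p_2/q_2 = 1805/42
  p_3/q_3 = 1848/43
  p_4/q_4 = 157037/3654
q_3 = 43 ≤ 61 < 3654 = q_4, so the answer is 1848/43.

1848/43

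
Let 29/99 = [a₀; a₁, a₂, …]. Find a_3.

29 = 0·99 + 29   →  a_0 = 0
99 = 3·29 + 12   →  a_1 = 3
29 = 2·12 + 5   →  a_2 = 2
12 = 2·5 + 2   →  a_3 = 2

2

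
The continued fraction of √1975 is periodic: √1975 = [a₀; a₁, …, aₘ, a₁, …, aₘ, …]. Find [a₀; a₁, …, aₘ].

[44; 2, 3, 1, 2, 1, 3, 2, 88]

a₀ = ⌊√1975⌋ = 44.
With m₀=0, d₀=1 and mₖ₊₁ = dₖaₖ − mₖ, dₖ₊₁ = (n − mₖ₊₁²)/dₖ, aₖ₊₁ = ⌊(a₀+mₖ₊₁)/dₖ₊₁⌋:
  k=1: m=44, d=39, a=2
  k=2: m=34, d=21, a=3
  k=3: m=29, d=54, a=1
  k=4: m=25, d=25, a=2
  k=5: m=25, d=54, a=1
  k=6: m=29, d=21, a=3
  k=7: m=34, d=39, a=2
  k=8: m=44, d=1, a=88
d=1 and a=2a₀=88 at k=8, so the next step gives (m, d) = (44, 39) again — its k=1 value — and the period has length 8.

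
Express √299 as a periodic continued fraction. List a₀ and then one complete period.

a₀ = ⌊√299⌋ = 17.

[17; 3, 2, 3, 34]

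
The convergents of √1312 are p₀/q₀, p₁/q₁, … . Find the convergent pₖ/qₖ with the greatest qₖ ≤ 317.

6049/167

√1312 = [36; 4, 1, 1, 17, 1, 1, 4, 72, …] (period length 8).
Convergents:
  p_0/q_0 = 36/1
  p_1/q_1 = 145/4
  p_2/q_2 = 181/5
  p_3/q_3 = 326/9
  p_4/q_4 = 5723/158
  p_5/q_5 = 6049/167
  p_6/q_6 = 11772/325
q_5 = 167 ≤ 317 < 325 = q_6, so the answer is 6049/167.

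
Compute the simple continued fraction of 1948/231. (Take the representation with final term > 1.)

1948 = 8×231 + 100
231 = 2×100 + 31
100 = 3×31 + 7
31 = 4×7 + 3
7 = 2×3 + 1
3 = 3×1 + 0  (stop)
So 1948/231 = [8; 2, 3, 4, 2, 3].

[8; 2, 3, 4, 2, 3]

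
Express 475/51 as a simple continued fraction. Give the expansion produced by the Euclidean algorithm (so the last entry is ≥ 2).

475 = 9*51 + 16
51 = 3*16 + 3
16 = 5*3 + 1
3 = 3*1 + 0  (stop)
So 475/51 = [9; 3, 5, 3].

[9; 3, 5, 3]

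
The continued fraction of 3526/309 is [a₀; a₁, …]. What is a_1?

3526 = 11·309 + 127   →  a_0 = 11
309 = 2·127 + 55   →  a_1 = 2

2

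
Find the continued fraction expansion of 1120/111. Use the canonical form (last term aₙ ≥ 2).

1120 = 10*111 + 10
111 = 11*10 + 1
10 = 10*1 + 0  (stop)
So 1120/111 = [10; 11, 10].

[10; 11, 10]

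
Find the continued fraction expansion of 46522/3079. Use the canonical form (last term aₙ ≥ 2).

46522 = 15*3079 + 337
3079 = 9*337 + 46
337 = 7*46 + 15
46 = 3*15 + 1
15 = 15*1 + 0  (stop)
So 46522/3079 = [15; 9, 7, 3, 15].

[15; 9, 7, 3, 15]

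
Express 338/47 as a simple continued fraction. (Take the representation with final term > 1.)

[7; 5, 4, 2]

338 = 7·47 + 9
47 = 5·9 + 2
9 = 4·2 + 1
2 = 2·1 + 0  (stop)
So 338/47 = [7; 5, 4, 2].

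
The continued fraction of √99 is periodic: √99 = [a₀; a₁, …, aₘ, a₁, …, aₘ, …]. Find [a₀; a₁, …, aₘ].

a₀ = ⌊√99⌋ = 9.

[9; 1, 18]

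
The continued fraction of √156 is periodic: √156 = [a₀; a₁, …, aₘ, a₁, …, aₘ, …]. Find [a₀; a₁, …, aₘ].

a₀ = ⌊√156⌋ = 12.
With m₀=0, d₀=1 and mₖ₊₁ = dₖaₖ − mₖ, dₖ₊₁ = (n − mₖ₊₁²)/dₖ, aₖ₊₁ = ⌊(a₀+mₖ₊₁)/dₖ₊₁⌋:
  k=1: m=12, d=12, a=2
  k=2: m=12, d=1, a=24
d=1 and a=2a₀=24 at k=2, so the next step gives (m, d) = (12, 12) again — its k=1 value — and the period has length 2.

[12; 2, 24]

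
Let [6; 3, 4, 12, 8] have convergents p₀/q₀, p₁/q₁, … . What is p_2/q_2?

Using pₖ = aₖpₖ₋₁ + pₖ₋₂, qₖ = aₖqₖ₋₁ + qₖ₋₂ (with p₋₁=1, p₋₂=0, q₋₁=0, q₋₂=1):
  k=0: a=6, p=6, q=1
  k=1: a=3, p=19, q=3
  k=2: a=4, p=82, q=13

82/13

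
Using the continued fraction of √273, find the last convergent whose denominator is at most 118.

√273 = [16; 1, 1, 10, 1, 1, 32, …] (period length 6).
Convergents:
  p_0/q_0 = 16/1
  p_1/q_1 = 17/1
  p_2/q_2 = 33/2
  p_3/q_3 = 347/21
  p_4/q_4 = 380/23
  p_5/q_5 = 727/44
  p_6/q_6 = 23644/1431
q_5 = 44 ≤ 118 < 1431 = q_6, so the answer is 727/44.

727/44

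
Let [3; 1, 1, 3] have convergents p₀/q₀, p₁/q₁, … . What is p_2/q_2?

Using pₖ = aₖpₖ₋₁ + pₖ₋₂, qₖ = aₖqₖ₋₁ + qₖ₋₂ (with p₋₁=1, p₋₂=0, q₋₁=0, q₋₂=1):
  k=0: a=3, p=3, q=1
  k=1: a=1, p=4, q=1
  k=2: a=1, p=7, q=2

7/2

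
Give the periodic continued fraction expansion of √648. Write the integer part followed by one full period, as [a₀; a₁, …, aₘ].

a₀ = ⌊√648⌋ = 25.
With m₀=0, d₀=1 and mₖ₊₁ = dₖaₖ − mₖ, dₖ₊₁ = (n − mₖ₊₁²)/dₖ, aₖ₊₁ = ⌊(a₀+mₖ₊₁)/dₖ₊₁⌋:
  k=1: m=25, d=23, a=2
  k=2: m=21, d=9, a=5
  k=3: m=24, d=8, a=6
  k=4: m=24, d=9, a=5
  k=5: m=21, d=23, a=2
  k=6: m=25, d=1, a=50
d=1 and a=2a₀=50 at k=6, so the next step gives (m, d) = (25, 23) again — its k=1 value — and the period has length 6.

[25; 2, 5, 6, 5, 2, 50]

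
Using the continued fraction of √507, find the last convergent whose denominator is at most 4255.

61493/2731

√507 = [22; 1, 1, 14, 1, 1, 44, …] (period length 6).
Convergents:
  p_0/q_0 = 22/1
  p_1/q_1 = 23/1
  p_2/q_2 = 45/2
  p_3/q_3 = 653/29
  p_4/q_4 = 698/31
  p_5/q_5 = 1351/60
  p_6/q_6 = 60142/2671
  p_7/q_7 = 61493/2731
  p_8/q_8 = 121635/5402
q_7 = 2731 ≤ 4255 < 5402 = q_8, so the answer is 61493/2731.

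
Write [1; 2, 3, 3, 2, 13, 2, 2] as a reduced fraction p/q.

Fold from the inside: start with 2/1.
  2 + 1/2 = 5/2
  13 + 2/5 = 67/5
  2 + 5/67 = 139/67
  3 + 67/139 = 484/139
  3 + 139/484 = 1591/484
  2 + 484/1591 = 3666/1591
  1 + 1591/3666 = 5257/3666

5257/3666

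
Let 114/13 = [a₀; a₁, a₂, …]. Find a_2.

3

114 = 8·13 + 10   →  a_0 = 8
13 = 1·10 + 3   →  a_1 = 1
10 = 3·3 + 1   →  a_2 = 3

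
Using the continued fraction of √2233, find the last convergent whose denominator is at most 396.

√2233 = [47; 3, 1, 12, 1, 3, 94, …] (period length 6).
Convergents:
  p_0/q_0 = 47/1
  p_1/q_1 = 142/3
  p_2/q_2 = 189/4
  p_3/q_3 = 2410/51
  p_4/q_4 = 2599/55
  p_5/q_5 = 10207/216
  p_6/q_6 = 962057/20359
q_5 = 216 ≤ 396 < 20359 = q_6, so the answer is 10207/216.

10207/216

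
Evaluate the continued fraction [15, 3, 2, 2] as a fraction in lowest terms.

260/17

Fold from the inside: start with 2/1.
  2 + 1/2 = 5/2
  3 + 2/5 = 17/5
  15 + 5/17 = 260/17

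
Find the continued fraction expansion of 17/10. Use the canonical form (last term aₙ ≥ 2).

[1; 1, 2, 3]

17 = 1·10 + 7
10 = 1·7 + 3
7 = 2·3 + 1
3 = 3·1 + 0  (stop)
So 17/10 = [1; 1, 2, 3].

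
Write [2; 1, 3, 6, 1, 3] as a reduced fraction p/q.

Fold from the inside: start with 3/1.
  1 + 1/3 = 4/3
  6 + 3/4 = 27/4
  3 + 4/27 = 85/27
  1 + 27/85 = 112/85
  2 + 85/112 = 309/112

309/112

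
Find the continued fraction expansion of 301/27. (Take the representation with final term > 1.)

[11; 6, 1, 3]

301 = 11·27 + 4
27 = 6·4 + 3
4 = 1·3 + 1
3 = 3·1 + 0  (stop)
So 301/27 = [11; 6, 1, 3].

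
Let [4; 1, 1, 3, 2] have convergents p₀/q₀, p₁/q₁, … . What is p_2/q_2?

Using pₖ = aₖpₖ₋₁ + pₖ₋₂, qₖ = aₖqₖ₋₁ + qₖ₋₂ (with p₋₁=1, p₋₂=0, q₋₁=0, q₋₂=1):
  k=0: a=4, p=4, q=1
  k=1: a=1, p=5, q=1
  k=2: a=1, p=9, q=2

9/2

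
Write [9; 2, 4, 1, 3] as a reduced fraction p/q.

Using pₖ = aₖpₖ₋₁ + pₖ₋₂ and qₖ = aₖqₖ₋₁ + qₖ₋₂:
  k=0: a=9, p=9, q=1
  k=1: a=2, p=19, q=2
  k=2: a=4, p=85, q=9
  k=3: a=1, p=104, q=11
  k=4: a=3, p=397, q=42

397/42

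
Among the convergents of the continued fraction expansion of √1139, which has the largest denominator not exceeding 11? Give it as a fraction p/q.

135/4

√1139 = [33; 1, 2, 1, 66, …] (period length 4).
Convergents:
  p_0/q_0 = 33/1
  p_1/q_1 = 34/1
  p_2/q_2 = 101/3
  p_3/q_3 = 135/4
  p_4/q_4 = 9011/267
q_3 = 4 ≤ 11 < 267 = q_4, so the answer is 135/4.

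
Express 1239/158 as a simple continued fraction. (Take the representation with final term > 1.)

[7; 1, 5, 3, 8]

1239 = 7×158 + 133
158 = 1×133 + 25
133 = 5×25 + 8
25 = 3×8 + 1
8 = 8×1 + 0  (stop)
So 1239/158 = [7; 1, 5, 3, 8].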